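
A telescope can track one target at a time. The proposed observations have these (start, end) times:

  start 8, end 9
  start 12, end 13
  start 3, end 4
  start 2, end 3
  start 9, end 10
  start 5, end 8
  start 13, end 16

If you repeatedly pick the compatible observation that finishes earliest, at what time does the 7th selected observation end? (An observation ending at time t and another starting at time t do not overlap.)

Order by finish time; keep every interval that doesn't clash with the previous kept one.
Sorted by end: (2,3)  (3,4)  (5,8)  (8,9)  (9,10)  (12,13)  (13,16)
take (2,3); take (3,4); take (5,8); take (8,9); take (9,10); take (12,13); take (13,16).
Selected: (2,3) (3,4) (5,8) (8,9) (9,10) (12,13) (13,16)

16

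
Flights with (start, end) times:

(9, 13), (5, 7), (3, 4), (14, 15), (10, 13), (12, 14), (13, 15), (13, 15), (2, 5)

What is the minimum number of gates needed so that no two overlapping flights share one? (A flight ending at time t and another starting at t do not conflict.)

Events (time:±→running): 2:+→1 3:+→2 4:-→1 5:-→0 5:+→1 7:-→0 9:+→1 10:+→2 12:+→3 … peak 3.

3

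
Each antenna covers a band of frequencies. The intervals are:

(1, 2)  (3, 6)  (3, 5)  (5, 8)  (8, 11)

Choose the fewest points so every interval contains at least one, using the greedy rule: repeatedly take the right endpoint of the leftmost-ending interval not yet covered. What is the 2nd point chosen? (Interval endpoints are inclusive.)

5

Sort by right endpoint; whenever an interval is uncovered, place a point at its right end.
Sorted: [1,2] [3,5] [3,6] [5,8] [8,11]
{[1,2]} hit by 2; {[3,5],[3,6],[5,8]} hit by 5; {[8,11]} hit by 11.
Points: 2, 5, 11 (3 total).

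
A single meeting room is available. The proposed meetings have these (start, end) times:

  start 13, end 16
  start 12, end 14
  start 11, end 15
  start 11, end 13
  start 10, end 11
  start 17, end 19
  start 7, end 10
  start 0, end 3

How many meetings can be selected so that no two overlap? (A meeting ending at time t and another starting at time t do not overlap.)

6

Sort by end time and greedily take each interval whose start is ≥ the last chosen end.
By end time: (0,3), (7,10), (10,11), (11,13), (12,14), (11,15), (13,16), (17,19).
Pick (0,3); next start ≥ 3 → (7,10); next start ≥ 10 → (10,11); next start ≥ 11 → (11,13); next start ≥ 13 → (13,16); next start ≥ 16 → (17,19).
Selected 6 meetings.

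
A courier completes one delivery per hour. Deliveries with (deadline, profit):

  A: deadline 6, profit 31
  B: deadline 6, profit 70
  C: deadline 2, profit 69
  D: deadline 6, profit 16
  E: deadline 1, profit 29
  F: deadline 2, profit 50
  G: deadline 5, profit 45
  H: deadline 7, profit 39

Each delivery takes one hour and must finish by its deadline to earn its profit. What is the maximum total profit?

By profit: B(d6,70), C(d2,69), F(d2,50), G(d5,45), H(d7,39), A(d6,31), E(d1,29), D(d6,16)
B→slot 6; C→slot 2; F→slot 1; G→slot 5; H→slot 7; A→slot 4; E skipped; D→slot 3.
Profit = 50 + 69 + 16 + 31 + 45 + 70 + 39 = 320

320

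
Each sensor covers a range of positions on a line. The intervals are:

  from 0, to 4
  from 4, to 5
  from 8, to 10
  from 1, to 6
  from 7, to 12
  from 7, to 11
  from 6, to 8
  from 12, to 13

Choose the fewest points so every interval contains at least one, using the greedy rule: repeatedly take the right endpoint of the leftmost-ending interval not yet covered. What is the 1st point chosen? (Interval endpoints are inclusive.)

4

Sort by right endpoint; whenever an interval is uncovered, place a point at its right end.
Sorted: [0,4] [4,5] [1,6] [6,8] [8,10] [7,11] [7,12] [12,13]
{[0,4],[4,5],[1,6]} hit by 4; {[6,8],[8,10],[7,11],[7,12]} hit by 8; {[12,13]} hit by 13.
Points: 4, 8, 13 (3 total).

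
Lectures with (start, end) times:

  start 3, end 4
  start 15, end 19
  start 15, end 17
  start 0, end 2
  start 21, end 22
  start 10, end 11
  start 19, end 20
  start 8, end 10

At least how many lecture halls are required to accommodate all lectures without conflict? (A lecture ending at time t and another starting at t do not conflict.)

starts: [0, 3, 8, 10, 15, 15, 19, 21]
ends:   [2, 4, 10, 11, 17, 19, 20, 22]
s0→1 e2→0 s3→1 e4→0 s8→1 e10→0 s10→1 e11→0 s15→1 s15→2  — peak 2.

2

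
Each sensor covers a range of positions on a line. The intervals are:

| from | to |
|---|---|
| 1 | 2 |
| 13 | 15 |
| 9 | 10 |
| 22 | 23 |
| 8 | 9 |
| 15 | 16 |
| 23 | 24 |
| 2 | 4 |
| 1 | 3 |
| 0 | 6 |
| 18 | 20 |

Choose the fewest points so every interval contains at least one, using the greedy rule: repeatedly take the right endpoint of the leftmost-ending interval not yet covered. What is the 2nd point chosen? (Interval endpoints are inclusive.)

9

Sorted: [1,2] [1,3] [2,4] [0,6] [8,9] [9,10] [13,15] [15,16] [18,20] [22,23] [23,24]
{[1,2],[1,3],[2,4],[0,6]} hit by 2; {[8,9],[9,10]} hit by 9; {[13,15],[15,16]} hit by 15; {[18,20]} hit by 20; {[22,23],[23,24]} hit by 23.
Points: 2, 9, 15, 20, 23 (5 total).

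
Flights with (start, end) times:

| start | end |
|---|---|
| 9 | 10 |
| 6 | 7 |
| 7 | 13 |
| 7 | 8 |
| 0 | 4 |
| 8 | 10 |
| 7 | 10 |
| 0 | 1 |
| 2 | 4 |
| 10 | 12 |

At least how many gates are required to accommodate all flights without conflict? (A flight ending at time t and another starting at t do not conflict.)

Events (time:±→running): 0:+→1 0:+→2 1:-→1 2:+→2 4:-→1 4:-→0 6:+→1 7:-→0 7:+→1 7:+→2 7:+→3 8:-→2 8:+→3 9:+→4 … peak 4.

4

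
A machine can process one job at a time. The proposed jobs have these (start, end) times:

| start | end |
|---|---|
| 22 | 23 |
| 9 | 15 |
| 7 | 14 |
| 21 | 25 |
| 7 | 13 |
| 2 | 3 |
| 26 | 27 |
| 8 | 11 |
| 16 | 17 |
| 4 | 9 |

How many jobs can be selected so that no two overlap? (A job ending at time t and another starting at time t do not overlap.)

6

Sorted by end: (2,3)  (4,9)  (8,11)  (7,13)  (7,14)  (9,15)  (16,17)  (22,23)  (21,25)  (26,27)
take (2,3); take (4,9); take (9,15); take (16,17); take (22,23); take (26,27).
Selected 6 jobs.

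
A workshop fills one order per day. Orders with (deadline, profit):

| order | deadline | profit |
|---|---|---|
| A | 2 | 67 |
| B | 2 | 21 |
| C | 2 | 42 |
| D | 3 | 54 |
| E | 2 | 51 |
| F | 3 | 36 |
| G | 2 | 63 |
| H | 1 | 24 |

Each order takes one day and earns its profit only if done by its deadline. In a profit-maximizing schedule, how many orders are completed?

Sort by profit descending; place each in the latest free slot ≤ its deadline.
Profit order: A=67 G=63 D=54 E=51 C=42 F=36 H=24 B=21
Assign: A→slot 2, G→slot 1, D→slot 3, E skipped, C skipped, F skipped, H skipped, B skipped.
Slots: [1:G] [2:A] [3:D]
3 of 8 scheduled.

3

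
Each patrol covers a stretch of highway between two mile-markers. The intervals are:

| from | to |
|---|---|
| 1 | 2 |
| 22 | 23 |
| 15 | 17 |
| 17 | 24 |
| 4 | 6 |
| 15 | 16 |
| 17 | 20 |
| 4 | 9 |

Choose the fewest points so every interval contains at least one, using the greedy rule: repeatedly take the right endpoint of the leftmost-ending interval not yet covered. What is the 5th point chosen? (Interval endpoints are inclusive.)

Sorted: [1,2] [4,6] [4,9] [15,16] [15,17] [17,20] [22,23] [17,24]
{[1,2]} hit by 2; {[4,6],[4,9]} hit by 6; {[15,16],[15,17]} hit by 16; {[17,20]} hit by 20; {[22,23],[17,24]} hit by 23.
Points: 2, 6, 16, 20, 23 (5 total).

23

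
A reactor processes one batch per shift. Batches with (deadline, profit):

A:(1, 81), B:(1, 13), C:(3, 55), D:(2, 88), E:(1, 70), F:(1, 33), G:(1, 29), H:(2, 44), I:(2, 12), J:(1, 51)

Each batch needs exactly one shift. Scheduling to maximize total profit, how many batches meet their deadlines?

3

Take jobs in profit order; each goes to the latest open slot no later than its deadline.
Profit order: D=88 A=81 E=70 C=55 J=51 H=44 F=33 G=29 B=13 I=12
Assign: D→slot 2, A→slot 1, E skipped, C→slot 3, J skipped, H skipped, F skipped, G skipped, B skipped, I skipped.
Slots: [1:A] [2:D] [3:C]
3 of 10 scheduled.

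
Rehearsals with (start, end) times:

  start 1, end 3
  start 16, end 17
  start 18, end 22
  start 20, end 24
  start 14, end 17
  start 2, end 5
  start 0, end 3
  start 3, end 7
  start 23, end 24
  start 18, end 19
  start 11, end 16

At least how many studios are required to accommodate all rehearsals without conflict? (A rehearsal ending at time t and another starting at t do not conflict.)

starts: [0, 1, 2, 3, 11, 14, 16, 18, 18, 20, 23]
ends:   [3, 3, 5, 7, 16, 17, 17, 19, 22, 24, 24]
s0→1 s1→2 s2→3  — peak 3.

3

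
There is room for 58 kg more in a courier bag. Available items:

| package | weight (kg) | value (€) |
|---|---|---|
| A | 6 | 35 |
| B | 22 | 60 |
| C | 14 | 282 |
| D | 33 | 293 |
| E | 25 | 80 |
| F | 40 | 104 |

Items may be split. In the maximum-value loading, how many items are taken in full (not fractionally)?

3

Ratios (sorted): C 20.14, D 8.88, A 5.83, E 3.20, B 2.73, F 2.60
take C (14 @ 282); take D (33 @ 293); take A (6 @ 35); take 5/25 of E → 16.00. Capacity used 58/58.
3 item(s) taken whole; one partial (take 5/25 of E).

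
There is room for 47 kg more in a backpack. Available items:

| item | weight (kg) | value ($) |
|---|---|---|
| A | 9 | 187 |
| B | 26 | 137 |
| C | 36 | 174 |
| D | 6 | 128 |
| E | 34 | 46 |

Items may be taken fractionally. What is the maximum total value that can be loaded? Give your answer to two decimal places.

Sort by value per unit weight and fill in that order.
Order: D (128/6=21.33) > A (187/9=20.78) > B (137/26=5.27) > C (174/36=4.83) > E (46/34=1.35)
Fill: take D (6 @ 128) → take A (9 @ 187) → take B (26 @ 137) → take 6/36 of C → 29.00; 47/47 used.
Total value = 481.00

481.00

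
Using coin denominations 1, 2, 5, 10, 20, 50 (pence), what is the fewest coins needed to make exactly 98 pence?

6

Use the largest denomination that fits, subtract, and repeat.
98 = 1×50 + 2×20 + 1×5 + 1×2 + 1×1
Total coins = 1 + 2 + 1 + 1 + 1 = 6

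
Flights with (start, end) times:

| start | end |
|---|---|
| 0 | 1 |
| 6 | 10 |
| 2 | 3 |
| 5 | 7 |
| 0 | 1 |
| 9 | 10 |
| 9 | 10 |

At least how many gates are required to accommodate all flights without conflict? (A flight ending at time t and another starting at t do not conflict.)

Count concurrent intervals with a sweep; the peak is the room count.
Events (time:±→running): 0:+→1 0:+→2 1:-→1 1:-→0 2:+→1 3:-→0 5:+→1 6:+→2 7:-→1 9:+→2 9:+→3 … peak 3.

3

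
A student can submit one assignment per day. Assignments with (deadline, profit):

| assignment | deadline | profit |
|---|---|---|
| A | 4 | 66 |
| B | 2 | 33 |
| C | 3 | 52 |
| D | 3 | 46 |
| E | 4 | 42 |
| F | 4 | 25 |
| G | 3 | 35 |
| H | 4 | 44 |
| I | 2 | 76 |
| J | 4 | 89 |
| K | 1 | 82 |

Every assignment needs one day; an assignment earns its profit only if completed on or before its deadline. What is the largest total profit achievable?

313

Sort by profit descending; place each in the latest free slot ≤ its deadline.
Profit order: J=89 K=82 I=76 A=66 C=52 D=46 H=44 E=42 G=35 B=33 F=25
Assign: J→slot 4, K→slot 1, I→slot 2, A→slot 3, C skipped, D skipped, H skipped, E skipped, G skipped, B skipped, F skipped.
Slots: [1:K] [2:I] [3:A] [4:J]
Profit = 82 + 76 + 66 + 89 = 313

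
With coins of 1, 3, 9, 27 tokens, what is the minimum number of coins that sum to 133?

9

133 = 4×27 + 2×9 + 2×3 + 1×1
Total coins = 4 + 2 + 2 + 1 = 9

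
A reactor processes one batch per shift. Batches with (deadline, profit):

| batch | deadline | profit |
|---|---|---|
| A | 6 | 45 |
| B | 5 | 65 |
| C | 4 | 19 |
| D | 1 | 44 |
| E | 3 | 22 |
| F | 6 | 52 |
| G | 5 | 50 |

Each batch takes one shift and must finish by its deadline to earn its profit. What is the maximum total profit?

Sort by profit descending; place each in the latest free slot ≤ its deadline.
By profit: B(d5,65), F(d6,52), G(d5,50), A(d6,45), D(d1,44), E(d3,22), C(d4,19)
B→slot 5; F→slot 6; G→slot 4; A→slot 3; D→slot 1; E→slot 2; C skipped.
Profit = 44 + 22 + 45 + 50 + 65 + 52 = 278

278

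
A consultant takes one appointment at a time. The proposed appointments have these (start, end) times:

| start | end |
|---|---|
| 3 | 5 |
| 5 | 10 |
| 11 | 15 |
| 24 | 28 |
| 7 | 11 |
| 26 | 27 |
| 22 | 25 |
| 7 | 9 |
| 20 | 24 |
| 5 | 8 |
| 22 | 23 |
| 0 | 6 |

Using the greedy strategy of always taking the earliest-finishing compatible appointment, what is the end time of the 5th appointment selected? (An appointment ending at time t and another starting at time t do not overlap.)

Order by finish time; keep every interval that doesn't clash with the previous kept one.
Sorted by end: (3,5)  (0,6)  (5,8)  (7,9)  (5,10)  (7,11)  (11,15)  (22,23)  (20,24)  (22,25)  (26,27)  (24,28)
take (3,5); take (5,8); skip (5,10); take (11,15); take (22,23); take (26,27); skip (24,28).
Selected: (3,5) (5,8) (11,15) (22,23) (26,27)

27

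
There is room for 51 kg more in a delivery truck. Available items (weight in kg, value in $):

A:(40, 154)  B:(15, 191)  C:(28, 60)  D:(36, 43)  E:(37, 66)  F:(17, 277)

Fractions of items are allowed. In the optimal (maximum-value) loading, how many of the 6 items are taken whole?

2

Sort by value per unit weight and fill in that order.
Ratios (sorted): F 16.29, B 12.73, A 3.85, C 2.14, E 1.78, D 1.19
take F (17 @ 277); take B (15 @ 191); take 19/40 of A → 73.15. Capacity used 51/51.
2 item(s) taken whole; one partial (take 19/40 of A).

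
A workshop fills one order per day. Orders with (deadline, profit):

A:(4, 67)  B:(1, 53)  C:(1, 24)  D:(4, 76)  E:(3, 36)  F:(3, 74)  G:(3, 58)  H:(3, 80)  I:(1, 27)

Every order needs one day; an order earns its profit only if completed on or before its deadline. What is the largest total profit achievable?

297

Take jobs in profit order; each goes to the latest open slot no later than its deadline.
Profit order: H=80 D=76 F=74 A=67 G=58 B=53 E=36 I=27 C=24
Assign: H→slot 3, D→slot 4, F→slot 2, A→slot 1, G skipped, B skipped, E skipped, I skipped, C skipped.
Slots: [1:A] [2:F] [3:H] [4:D]
Profit = 67 + 74 + 80 + 76 = 297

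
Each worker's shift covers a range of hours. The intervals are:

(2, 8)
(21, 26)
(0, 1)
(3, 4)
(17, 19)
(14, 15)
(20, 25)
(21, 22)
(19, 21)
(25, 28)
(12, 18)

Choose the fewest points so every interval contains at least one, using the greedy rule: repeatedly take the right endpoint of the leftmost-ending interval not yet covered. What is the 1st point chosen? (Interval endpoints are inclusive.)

Sort by right endpoint; whenever an interval is uncovered, place a point at its right end.
By right end: [0,1]  [3,4]  [2,8]  [14,15]  [12,18]  [17,19]  [19,21]  [21,22]  [20,25]  [21,26]  [25,28]
[0,1] uncovered → point at 1; [3,4] uncovered → point at 4; [14,15] uncovered → point at 15; [17,19] uncovered → point at 19; [21,22] uncovered → point at 22; [25,28] uncovered → point at 28.
Points: 1, 4, 15, 19, 22, 28 (6 total).

1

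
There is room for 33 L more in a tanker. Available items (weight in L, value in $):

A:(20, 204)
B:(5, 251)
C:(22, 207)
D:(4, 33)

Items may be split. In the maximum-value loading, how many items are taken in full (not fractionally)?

Order: B (251/5=50.20) > A (204/20=10.20) > C (207/22=9.41) > D (33/4=8.25)
Fill: take B (5 @ 251) → take A (20 @ 204) → take 8/22 of C → 75.27; 33/33 used.
2 item(s) taken whole; one partial (take 8/22 of C).

2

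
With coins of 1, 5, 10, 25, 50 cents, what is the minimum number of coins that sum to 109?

Use the largest denomination that fits, subtract, and repeat.
109 − 2×50→9 − 1×5→4 − 4×1→0
Total coins = 2 + 1 + 4 = 7

7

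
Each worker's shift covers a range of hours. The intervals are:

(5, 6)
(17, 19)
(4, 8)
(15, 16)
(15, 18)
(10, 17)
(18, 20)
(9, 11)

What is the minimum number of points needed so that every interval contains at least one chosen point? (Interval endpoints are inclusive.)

4

Sort by right endpoint; whenever an interval is uncovered, place a point at its right end.
By right end: [5,6]  [4,8]  [9,11]  [15,16]  [10,17]  [15,18]  [17,19]  [18,20]
[5,6] uncovered → point at 6; [9,11] uncovered → point at 11; [15,16] uncovered → point at 16; [17,19] uncovered → point at 19.
Points: 6, 11, 16, 19 (4 total).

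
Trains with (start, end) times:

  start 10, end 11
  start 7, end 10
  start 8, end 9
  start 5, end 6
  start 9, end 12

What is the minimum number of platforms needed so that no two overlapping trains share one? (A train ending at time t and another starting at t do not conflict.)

The answer is the maximum number of intervals overlapping at any instant.
starts: [5, 7, 8, 9, 10]
ends:   [6, 9, 10, 11, 12]
s5→1 e6→0 s7→1 s8→2  — peak 2.

2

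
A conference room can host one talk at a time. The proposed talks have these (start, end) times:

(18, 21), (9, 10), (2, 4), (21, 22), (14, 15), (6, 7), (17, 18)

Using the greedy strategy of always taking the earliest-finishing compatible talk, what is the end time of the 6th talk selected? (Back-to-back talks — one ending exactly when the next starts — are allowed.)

Sorted by end: (2,4)  (6,7)  (9,10)  (14,15)  (17,18)  (18,21)  (21,22)
take (2,4); take (6,7); take (9,10); take (14,15); take (17,18); take (18,21); take (21,22).
Selected: (2,4) (6,7) (9,10) (14,15) (17,18) (18,21) (21,22)

21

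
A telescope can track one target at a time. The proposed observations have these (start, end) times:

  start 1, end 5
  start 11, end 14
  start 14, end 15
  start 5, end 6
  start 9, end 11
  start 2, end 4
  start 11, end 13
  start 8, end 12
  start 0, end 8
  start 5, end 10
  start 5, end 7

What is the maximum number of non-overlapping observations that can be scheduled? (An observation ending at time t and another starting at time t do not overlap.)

By end time: (2,4), (1,5), (5,6), (5,7), (0,8), (5,10), (9,11), (8,12), (11,13), (11,14), (14,15).
Pick (2,4); next start ≥ 4 → (5,6); next start ≥ 6 → (9,11); next start ≥ 11 → (11,13); next start ≥ 13 → (14,15).
Selected 5 observations.

5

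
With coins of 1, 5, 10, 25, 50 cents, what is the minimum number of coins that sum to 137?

Greedy: take as many of the largest coin as possible, then repeat with the remainder.
137 = 2×50 + 1×25 + 1×10 + 2×1
Total coins = 2 + 1 + 1 + 2 = 6

6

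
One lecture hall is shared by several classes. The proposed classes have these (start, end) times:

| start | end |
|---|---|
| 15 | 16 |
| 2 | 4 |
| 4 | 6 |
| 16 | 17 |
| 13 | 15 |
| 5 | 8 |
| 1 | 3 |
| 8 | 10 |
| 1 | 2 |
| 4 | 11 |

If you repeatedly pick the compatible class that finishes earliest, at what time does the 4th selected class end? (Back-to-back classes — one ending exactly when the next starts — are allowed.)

Sort by end time and greedily take each interval whose start is ≥ the last chosen end.
Sorted by end: (1,2)  (1,3)  (2,4)  (4,6)  (5,8)  (8,10)  (4,11)  (13,15)  (15,16)  (16,17)
take (1,2); take (2,4); take (4,6); take (8,10); skip (4,11); take (13,15); take (15,16); take (16,17).
Selected: (1,2) (2,4) (4,6) (8,10) (13,15) (15,16) (16,17)

10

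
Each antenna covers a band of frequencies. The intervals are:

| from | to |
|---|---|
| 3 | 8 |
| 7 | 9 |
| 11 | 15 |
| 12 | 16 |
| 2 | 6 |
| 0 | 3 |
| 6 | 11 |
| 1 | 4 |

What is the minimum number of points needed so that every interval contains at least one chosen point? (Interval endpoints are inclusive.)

3

Sort by right endpoint; whenever an interval is uncovered, place a point at its right end.
By right end: [0,3]  [1,4]  [2,6]  [3,8]  [7,9]  [6,11]  [11,15]  [12,16]
[0,3] uncovered → point at 3; [7,9] uncovered → point at 9; [11,15] uncovered → point at 15.
Points: 3, 9, 15 (3 total).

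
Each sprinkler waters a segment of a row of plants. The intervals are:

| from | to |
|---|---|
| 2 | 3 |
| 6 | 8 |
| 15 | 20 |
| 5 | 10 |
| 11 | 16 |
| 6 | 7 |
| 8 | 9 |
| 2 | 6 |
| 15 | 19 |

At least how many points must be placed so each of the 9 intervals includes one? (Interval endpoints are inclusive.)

4

Process intervals by earliest right end; each time one isn't hit yet, stab at its right endpoint.
Sorted: [2,3] [2,6] [6,7] [6,8] [8,9] [5,10] [11,16] [15,19] [15,20]
{[2,3],[2,6]} hit by 3; {[6,7],[6,8]} hit by 7; {[8,9],[5,10]} hit by 9; {[11,16],[15,19],[15,20]} hit by 16.
Points: 3, 7, 9, 16 (4 total).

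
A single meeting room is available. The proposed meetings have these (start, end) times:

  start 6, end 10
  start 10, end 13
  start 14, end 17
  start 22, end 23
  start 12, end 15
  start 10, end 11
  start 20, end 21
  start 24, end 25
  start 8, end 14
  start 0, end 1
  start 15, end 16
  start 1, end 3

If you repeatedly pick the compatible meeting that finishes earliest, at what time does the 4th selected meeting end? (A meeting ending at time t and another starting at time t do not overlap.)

Greedy by earliest finish: after sorting by end time, pick each interval compatible with the last pick.
Sorted by end: (0,1)  (1,3)  (6,10)  (10,11)  (10,13)  (8,14)  (12,15)  (15,16)  (14,17)  (20,21)  (22,23)  (24,25)
take (0,1); take (1,3); take (6,10); take (10,11); take (12,15); take (15,16); take (20,21); take (22,23); take (24,25).
Selected: (0,1) (1,3) (6,10) (10,11) (12,15) (15,16) (20,21) (22,23) (24,25)

11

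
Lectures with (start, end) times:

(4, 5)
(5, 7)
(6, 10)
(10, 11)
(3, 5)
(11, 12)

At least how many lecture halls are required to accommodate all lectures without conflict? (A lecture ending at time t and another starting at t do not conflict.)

2

The answer is the maximum number of intervals overlapping at any instant.
Events (time:±→running): 3:+→1 4:+→2 … peak 2.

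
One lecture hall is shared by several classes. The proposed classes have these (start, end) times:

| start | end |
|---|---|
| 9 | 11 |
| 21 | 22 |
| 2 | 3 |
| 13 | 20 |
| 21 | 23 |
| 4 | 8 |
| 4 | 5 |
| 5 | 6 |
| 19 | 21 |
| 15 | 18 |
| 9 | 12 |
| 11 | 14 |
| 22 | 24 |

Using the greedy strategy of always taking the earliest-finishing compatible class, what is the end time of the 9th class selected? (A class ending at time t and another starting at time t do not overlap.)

Sorted by end: (2,3)  (4,5)  (5,6)  (4,8)  (9,11)  (9,12)  (11,14)  (15,18)  (13,20)  (19,21)  (21,22)  (21,23)  (22,24)
take (2,3); take (4,5); take (5,6); take (9,11); take (11,14); take (15,18); take (19,21); take (21,22); skip (21,23); take (22,24).
Selected: (2,3) (4,5) (5,6) (9,11) (11,14) (15,18) (19,21) (21,22) (22,24)

24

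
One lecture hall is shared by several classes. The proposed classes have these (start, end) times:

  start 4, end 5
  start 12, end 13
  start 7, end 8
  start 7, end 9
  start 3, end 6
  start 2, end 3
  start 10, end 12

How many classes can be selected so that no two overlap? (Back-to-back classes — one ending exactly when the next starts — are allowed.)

Greedy by earliest finish: after sorting by end time, pick each interval compatible with the last pick.
Sorted by end: (2,3)  (4,5)  (3,6)  (7,8)  (7,9)  (10,12)  (12,13)
take (2,3); take (4,5); take (7,8); take (10,12); take (12,13).
Selected 5 classes.

5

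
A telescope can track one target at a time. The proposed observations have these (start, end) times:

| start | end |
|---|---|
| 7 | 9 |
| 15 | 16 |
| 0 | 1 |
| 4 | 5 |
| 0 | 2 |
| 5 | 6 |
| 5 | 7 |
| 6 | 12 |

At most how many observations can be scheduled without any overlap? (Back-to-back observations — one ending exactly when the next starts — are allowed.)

5

Sort by end time and greedily take each interval whose start is ≥ the last chosen end.
By end time: (0,1), (0,2), (4,5), (5,6), (5,7), (7,9), (6,12), (15,16).
Pick (0,1); next start ≥ 1 → (4,5); next start ≥ 5 → (5,6); next start ≥ 6 → (7,9); next start ≥ 9 → (15,16).
Selected 5 observations.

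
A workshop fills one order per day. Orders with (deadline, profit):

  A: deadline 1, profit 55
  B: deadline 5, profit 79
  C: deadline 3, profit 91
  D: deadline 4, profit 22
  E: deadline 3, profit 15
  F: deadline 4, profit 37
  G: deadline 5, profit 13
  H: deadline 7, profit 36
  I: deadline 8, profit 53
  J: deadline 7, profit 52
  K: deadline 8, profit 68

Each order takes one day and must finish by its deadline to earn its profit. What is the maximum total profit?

471

Take jobs in profit order; each goes to the latest open slot no later than its deadline.
By profit: C(d3,91), B(d5,79), K(d8,68), A(d1,55), I(d8,53), J(d7,52), F(d4,37), H(d7,36), D(d4,22), E(d3,15), G(d5,13)
C→slot 3; B→slot 5; K→slot 8; A→slot 1; I→slot 7; J→slot 6; F→slot 4; H→slot 2; D skipped; E skipped; G skipped.
Profit = 55 + 36 + 91 + 37 + 79 + 52 + 53 + 68 = 471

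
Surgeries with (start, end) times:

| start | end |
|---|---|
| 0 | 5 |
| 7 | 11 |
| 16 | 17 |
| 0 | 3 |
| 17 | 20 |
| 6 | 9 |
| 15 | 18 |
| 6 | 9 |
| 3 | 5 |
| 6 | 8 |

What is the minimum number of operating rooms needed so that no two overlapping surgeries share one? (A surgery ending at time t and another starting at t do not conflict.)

The answer is the maximum number of intervals overlapping at any instant.
Events (time:±→running): 0:+→1 0:+→2 3:-→1 3:+→2 5:-→1 5:-→0 6:+→1 6:+→2 6:+→3 7:+→4 … peak 4.

4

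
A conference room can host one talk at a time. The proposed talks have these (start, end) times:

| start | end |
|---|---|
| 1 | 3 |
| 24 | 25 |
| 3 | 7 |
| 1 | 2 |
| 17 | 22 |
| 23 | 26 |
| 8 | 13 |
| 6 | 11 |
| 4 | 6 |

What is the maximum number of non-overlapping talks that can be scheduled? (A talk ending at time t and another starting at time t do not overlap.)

Sort by end time and greedily take each interval whose start is ≥ the last chosen end.
Sorted by end: (1,2)  (1,3)  (4,6)  (3,7)  (6,11)  (8,13)  (17,22)  (24,25)  (23,26)
take (1,2); take (4,6); take (6,11); take (17,22); take (24,25).
Selected 5 talks.

5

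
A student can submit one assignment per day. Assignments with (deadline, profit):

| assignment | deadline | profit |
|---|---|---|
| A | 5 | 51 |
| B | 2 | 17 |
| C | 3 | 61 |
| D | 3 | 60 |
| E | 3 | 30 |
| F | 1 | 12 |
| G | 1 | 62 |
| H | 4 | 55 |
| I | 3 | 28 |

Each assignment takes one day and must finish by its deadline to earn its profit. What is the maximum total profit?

Profit order: G=62 C=61 D=60 H=55 A=51 E=30 I=28 B=17 F=12
Assign: G→slot 1, C→slot 3, D→slot 2, H→slot 4, A→slot 5, E skipped, I skipped, B skipped, F skipped.
Slots: [1:G] [2:D] [3:C] [4:H] [5:A]
Profit = 62 + 60 + 61 + 55 + 51 = 289

289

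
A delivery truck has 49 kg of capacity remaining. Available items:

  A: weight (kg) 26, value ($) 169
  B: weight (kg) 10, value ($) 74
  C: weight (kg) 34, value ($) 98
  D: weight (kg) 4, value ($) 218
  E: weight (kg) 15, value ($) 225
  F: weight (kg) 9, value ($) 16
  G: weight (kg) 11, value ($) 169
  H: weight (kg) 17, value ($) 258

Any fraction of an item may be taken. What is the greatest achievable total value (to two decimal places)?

Greedy by value/weight ratio, highest first.
Ratios (sorted): D 54.50, G 15.36, H 15.18, E 15.00, B 7.40, A 6.50, C 2.88, F 1.78
take D (4 @ 218); take G (11 @ 169); take H (17 @ 258); take E (15 @ 225); take 2/10 of B → 14.80. Capacity used 49/49.
Total value = 884.80

884.80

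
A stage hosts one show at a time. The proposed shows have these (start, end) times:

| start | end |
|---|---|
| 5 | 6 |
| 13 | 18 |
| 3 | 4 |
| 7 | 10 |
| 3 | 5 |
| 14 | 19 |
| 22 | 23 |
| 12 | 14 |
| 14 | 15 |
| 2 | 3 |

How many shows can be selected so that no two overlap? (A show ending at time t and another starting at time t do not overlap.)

Sort by end time and greedily take each interval whose start is ≥ the last chosen end.
Sorted by end: (2,3)  (3,4)  (3,5)  (5,6)  (7,10)  (12,14)  (14,15)  (13,18)  (14,19)  (22,23)
take (2,3); take (3,4); take (5,6); take (7,10); take (12,14); take (14,15); skip (14,19); take (22,23).
Selected 7 shows.

7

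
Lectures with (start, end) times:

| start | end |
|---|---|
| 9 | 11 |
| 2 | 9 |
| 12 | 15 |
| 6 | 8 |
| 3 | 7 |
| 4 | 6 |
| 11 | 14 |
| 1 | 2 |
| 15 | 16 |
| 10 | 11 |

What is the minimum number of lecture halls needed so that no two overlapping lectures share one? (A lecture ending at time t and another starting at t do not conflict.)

starts: [1, 2, 3, 4, 6, 9, 10, 11, 12, 15]
ends:   [2, 6, 7, 8, 9, 11, 11, 14, 15, 16]
s1→1 e2→0 s2→1 s3→2 s4→3  — peak 3.

3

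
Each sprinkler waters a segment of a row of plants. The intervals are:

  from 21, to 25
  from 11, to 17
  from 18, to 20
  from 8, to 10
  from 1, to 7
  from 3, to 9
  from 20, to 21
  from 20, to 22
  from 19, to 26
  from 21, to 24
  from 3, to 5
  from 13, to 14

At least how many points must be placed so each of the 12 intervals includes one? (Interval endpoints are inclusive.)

Process intervals by earliest right end; each time one isn't hit yet, stab at its right endpoint.
By right end: [3,5]  [1,7]  [3,9]  [8,10]  [13,14]  [11,17]  [18,20]  [20,21]  [20,22]  [21,24]  [21,25]  [19,26]
[3,5] uncovered → point at 5; [8,10] uncovered → point at 10; [13,14] uncovered → point at 14; [18,20] uncovered → point at 20; [21,24] uncovered → point at 24.
Points: 5, 10, 14, 20, 24 (5 total).

5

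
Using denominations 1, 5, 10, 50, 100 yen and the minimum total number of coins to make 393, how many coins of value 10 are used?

Greedy: take as many of the largest coin as possible, then repeat with the remainder.
393 = 3×100 + 1×50 + 4×10 + 3×1
Count of 10: 4

4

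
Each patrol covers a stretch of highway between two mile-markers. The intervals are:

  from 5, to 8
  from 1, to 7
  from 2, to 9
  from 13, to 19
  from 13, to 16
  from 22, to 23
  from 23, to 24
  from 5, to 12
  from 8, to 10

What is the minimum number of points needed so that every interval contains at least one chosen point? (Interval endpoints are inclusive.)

4

Sorted: [1,7] [5,8] [2,9] [8,10] [5,12] [13,16] [13,19] [22,23] [23,24]
{[1,7],[5,8],[2,9]} hit by 7; {[8,10],[5,12]} hit by 10; {[13,16],[13,19]} hit by 16; {[22,23],[23,24]} hit by 23.
Points: 7, 10, 16, 23 (4 total).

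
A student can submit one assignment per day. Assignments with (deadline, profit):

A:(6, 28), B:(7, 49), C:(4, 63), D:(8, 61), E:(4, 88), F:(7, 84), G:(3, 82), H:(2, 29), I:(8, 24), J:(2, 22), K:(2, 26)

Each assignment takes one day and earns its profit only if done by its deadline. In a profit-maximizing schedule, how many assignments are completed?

Sort by profit descending; place each in the latest free slot ≤ its deadline.
By profit: E(d4,88), F(d7,84), G(d3,82), C(d4,63), D(d8,61), B(d7,49), H(d2,29), A(d6,28), K(d2,26), I(d8,24), J(d2,22)
E→slot 4; F→slot 7; G→slot 3; C→slot 2; D→slot 8; B→slot 6; H→slot 1; A→slot 5; K skipped; I skipped; J skipped.
8 of 11 scheduled.

8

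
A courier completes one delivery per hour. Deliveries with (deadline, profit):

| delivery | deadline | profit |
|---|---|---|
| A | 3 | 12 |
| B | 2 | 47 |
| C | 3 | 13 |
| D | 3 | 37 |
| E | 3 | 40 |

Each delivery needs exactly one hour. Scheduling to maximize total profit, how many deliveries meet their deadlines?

Profit order: B=47 E=40 D=37 C=13 A=12
Assign: B→slot 2, E→slot 3, D→slot 1, C skipped, A skipped.
Slots: [1:D] [2:B] [3:E]
3 of 5 scheduled.

3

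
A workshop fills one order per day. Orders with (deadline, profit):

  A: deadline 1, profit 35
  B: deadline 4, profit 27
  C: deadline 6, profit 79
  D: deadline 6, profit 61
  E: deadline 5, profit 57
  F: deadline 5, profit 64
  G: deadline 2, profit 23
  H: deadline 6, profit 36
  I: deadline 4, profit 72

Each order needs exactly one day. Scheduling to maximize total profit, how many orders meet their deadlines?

Take jobs in profit order; each goes to the latest open slot no later than its deadline.
By profit: C(d6,79), I(d4,72), F(d5,64), D(d6,61), E(d5,57), H(d6,36), A(d1,35), B(d4,27), G(d2,23)
C→slot 6; I→slot 4; F→slot 5; D→slot 3; E→slot 2; H→slot 1; A skipped; B skipped; G skipped.
6 of 9 scheduled.

6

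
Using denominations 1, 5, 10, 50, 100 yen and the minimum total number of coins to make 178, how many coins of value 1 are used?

3

Use the largest denomination that fits, subtract, and repeat.
178 = 1×100 + 1×50 + 2×10 + 1×5 + 3×1
Count of 1: 3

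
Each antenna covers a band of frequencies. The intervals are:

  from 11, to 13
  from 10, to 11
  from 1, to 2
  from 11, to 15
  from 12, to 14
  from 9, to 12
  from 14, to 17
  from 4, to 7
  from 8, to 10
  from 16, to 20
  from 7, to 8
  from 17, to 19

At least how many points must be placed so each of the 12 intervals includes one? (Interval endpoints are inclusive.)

Process intervals by earliest right end; each time one isn't hit yet, stab at its right endpoint.
By right end: [1,2]  [4,7]  [7,8]  [8,10]  [10,11]  [9,12]  [11,13]  [12,14]  [11,15]  [14,17]  [17,19]  [16,20]
[1,2] uncovered → point at 2; [4,7] uncovered → point at 7; [8,10] uncovered → point at 10; [11,13] uncovered → point at 13; [14,17] uncovered → point at 17.
Points: 2, 7, 10, 13, 17 (5 total).

5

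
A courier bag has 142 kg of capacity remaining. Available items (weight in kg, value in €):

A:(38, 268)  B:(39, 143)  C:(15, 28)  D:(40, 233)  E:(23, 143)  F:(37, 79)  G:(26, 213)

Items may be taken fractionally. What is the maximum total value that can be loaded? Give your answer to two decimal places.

Order: G (213/26=8.19) > A (268/38=7.05) > E (143/23=6.22) > D (233/40=5.83) > B (143/39=3.67) > F (79/37=2.14) > C (28/15=1.87)
Fill: take G (26 @ 213) → take A (38 @ 268) → take E (23 @ 143) → take D (40 @ 233) → take 15/39 of B → 55.00; 142/142 used.
Total value = 912.00

912.00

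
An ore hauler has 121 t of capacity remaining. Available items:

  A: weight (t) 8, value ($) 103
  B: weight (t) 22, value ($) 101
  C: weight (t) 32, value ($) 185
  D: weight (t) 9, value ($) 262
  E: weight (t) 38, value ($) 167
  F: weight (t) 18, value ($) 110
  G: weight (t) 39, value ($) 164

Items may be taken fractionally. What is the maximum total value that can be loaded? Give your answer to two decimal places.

Ratios (sorted): D 29.11, A 12.88, F 6.11, C 5.78, B 4.59, E 4.39, G 4.21
take D (9 @ 262); take A (8 @ 103); take F (18 @ 110); take C (32 @ 185); take B (22 @ 101); take 32/38 of E → 140.63. Capacity used 121/121.
Total value = 901.63

901.63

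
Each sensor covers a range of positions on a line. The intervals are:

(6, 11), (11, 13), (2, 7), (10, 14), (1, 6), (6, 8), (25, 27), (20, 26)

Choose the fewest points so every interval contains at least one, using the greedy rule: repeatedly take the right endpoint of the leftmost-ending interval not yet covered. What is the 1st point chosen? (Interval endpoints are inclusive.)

6

By right end: [1,6]  [2,7]  [6,8]  [6,11]  [11,13]  [10,14]  [20,26]  [25,27]
[1,6] uncovered → point at 6; [11,13] uncovered → point at 13; [20,26] uncovered → point at 26.
Points: 6, 13, 26 (3 total).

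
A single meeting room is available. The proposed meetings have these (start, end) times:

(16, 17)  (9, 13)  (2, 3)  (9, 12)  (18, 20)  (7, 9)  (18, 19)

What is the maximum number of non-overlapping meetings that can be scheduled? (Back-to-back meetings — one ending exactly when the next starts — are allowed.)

Sorted by end: (2,3)  (7,9)  (9,12)  (9,13)  (16,17)  (18,19)  (18,20)
take (2,3); take (7,9); take (9,12); skip (9,13); take (16,17); take (18,19); skip (18,20).
Selected 5 meetings.

5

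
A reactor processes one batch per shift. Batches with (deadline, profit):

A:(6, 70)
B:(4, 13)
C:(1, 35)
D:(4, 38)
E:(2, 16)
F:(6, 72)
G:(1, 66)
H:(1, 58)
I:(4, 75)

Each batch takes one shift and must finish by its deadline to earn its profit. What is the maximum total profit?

337

Sort by profit descending; place each in the latest free slot ≤ its deadline.
Profit order: I=75 F=72 A=70 G=66 H=58 D=38 C=35 E=16 B=13
Assign: I→slot 4, F→slot 6, A→slot 5, G→slot 1, H skipped, D→slot 3, C skipped, E→slot 2, B skipped.
Slots: [1:G] [2:E] [3:D] [4:I] [5:A] [6:F]
Profit = 66 + 16 + 38 + 75 + 70 + 72 = 337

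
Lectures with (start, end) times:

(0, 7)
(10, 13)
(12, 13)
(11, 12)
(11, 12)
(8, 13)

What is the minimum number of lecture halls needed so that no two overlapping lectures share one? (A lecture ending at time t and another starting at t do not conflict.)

4

The answer is the maximum number of intervals overlapping at any instant.
starts: [0, 8, 10, 11, 11, 12]
ends:   [7, 12, 12, 13, 13, 13]
s0→1 e7→0 s8→1 s10→2 s11→3 s11→4  — peak 4.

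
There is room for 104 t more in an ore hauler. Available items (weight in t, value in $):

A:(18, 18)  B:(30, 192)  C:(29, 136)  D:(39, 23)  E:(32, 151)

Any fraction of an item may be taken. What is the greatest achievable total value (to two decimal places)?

492.00

Ratios (sorted): B 6.40, E 4.72, C 4.69, A 1.00, D 0.59
take B (30 @ 192); take E (32 @ 151); take C (29 @ 136); take 13/18 of A → 13.00. Capacity used 104/104.
Total value = 492.00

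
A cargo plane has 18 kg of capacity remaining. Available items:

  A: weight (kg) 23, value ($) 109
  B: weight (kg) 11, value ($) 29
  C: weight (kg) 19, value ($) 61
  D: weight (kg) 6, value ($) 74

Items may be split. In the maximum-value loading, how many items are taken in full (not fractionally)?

1

Greedy by value/weight ratio, highest first.
Order: D (74/6=12.33) > A (109/23=4.74) > C (61/19=3.21) > B (29/11=2.64)
Fill: take D (6 @ 74) → take 12/23 of A → 56.87; 18/18 used.
1 item(s) taken whole; one partial (take 12/23 of A).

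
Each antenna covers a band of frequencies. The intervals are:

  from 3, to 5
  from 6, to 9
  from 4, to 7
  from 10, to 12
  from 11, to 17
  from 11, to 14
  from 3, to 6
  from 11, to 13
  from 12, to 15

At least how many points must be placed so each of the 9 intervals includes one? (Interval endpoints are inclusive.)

Process intervals by earliest right end; each time one isn't hit yet, stab at its right endpoint.
By right end: [3,5]  [3,6]  [4,7]  [6,9]  [10,12]  [11,13]  [11,14]  [12,15]  [11,17]
[3,5] uncovered → point at 5; [6,9] uncovered → point at 9; [10,12] uncovered → point at 12.
Points: 5, 9, 12 (3 total).

3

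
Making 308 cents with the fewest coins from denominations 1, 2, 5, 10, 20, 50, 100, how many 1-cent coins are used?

1

Greedy: take as many of the largest coin as possible, then repeat with the remainder.
308 − 3×100→8 − 1×5→3 − 1×2→1 − 1×1→0
Count of 1: 1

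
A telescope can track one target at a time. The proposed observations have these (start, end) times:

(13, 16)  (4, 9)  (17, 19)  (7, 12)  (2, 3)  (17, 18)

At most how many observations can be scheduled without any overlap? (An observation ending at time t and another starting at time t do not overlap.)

Sorted by end: (2,3)  (4,9)  (7,12)  (13,16)  (17,18)  (17,19)
take (2,3); take (4,9); skip (7,12); take (13,16); take (17,18); skip (17,19).
Selected 4 observations.

4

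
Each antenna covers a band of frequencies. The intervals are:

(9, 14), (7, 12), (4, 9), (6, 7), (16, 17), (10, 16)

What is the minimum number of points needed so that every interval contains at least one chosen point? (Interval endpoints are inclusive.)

By right end: [6,7]  [4,9]  [7,12]  [9,14]  [10,16]  [16,17]
[6,7] uncovered → point at 7; [9,14] uncovered → point at 14; [16,17] uncovered → point at 17.
Points: 7, 14, 17 (3 total).

3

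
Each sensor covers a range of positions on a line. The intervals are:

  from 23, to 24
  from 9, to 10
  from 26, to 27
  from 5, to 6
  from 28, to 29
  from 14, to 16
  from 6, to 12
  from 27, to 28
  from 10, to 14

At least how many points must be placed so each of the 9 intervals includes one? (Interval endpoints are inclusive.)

Sort by right endpoint; whenever an interval is uncovered, place a point at its right end.
By right end: [5,6]  [9,10]  [6,12]  [10,14]  [14,16]  [23,24]  [26,27]  [27,28]  [28,29]
[5,6] uncovered → point at 6; [9,10] uncovered → point at 10; [14,16] uncovered → point at 16; [23,24] uncovered → point at 24; [26,27] uncovered → point at 27; [28,29] uncovered → point at 29.
Points: 6, 10, 16, 24, 27, 29 (6 total).

6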